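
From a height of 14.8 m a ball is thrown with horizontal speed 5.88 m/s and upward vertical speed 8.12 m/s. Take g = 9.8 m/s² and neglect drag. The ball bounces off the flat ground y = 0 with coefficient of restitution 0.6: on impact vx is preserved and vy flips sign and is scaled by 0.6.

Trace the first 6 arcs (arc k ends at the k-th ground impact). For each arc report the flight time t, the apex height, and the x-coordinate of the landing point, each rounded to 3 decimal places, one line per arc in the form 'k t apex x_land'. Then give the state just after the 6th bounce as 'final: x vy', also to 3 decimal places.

1 2.754 18.164 16.193
2 2.310 6.539 29.778
3 1.386 2.354 37.929
4 0.832 0.847 42.820
5 0.499 0.305 45.754
6 0.299 0.110 47.515
final: 47.515 0.880

Arc 1: start y=14.800, vy=8.120 → t=2.754, apex=18.164, x_land=16.193, impact vy=-18.868
  bounce: vy ← 0.6·18.868 = 11.321
Arc 2: start y=0.000, vy=11.321 → t=2.310, apex=6.539, x_land=29.778, impact vy=-11.321
  bounce: vy ← 0.6·11.321 = 6.793
Arc 3: start y=0.000, vy=6.793 → t=1.386, apex=2.354, x_land=37.929, impact vy=-6.793
  bounce: vy ← 0.6·6.793 = 4.076
Arc 4: start y=0.000, vy=4.076 → t=0.832, apex=0.847, x_land=42.820, impact vy=-4.076
  bounce: vy ← 0.6·4.076 = 2.445
Arc 5: start y=0.000, vy=2.445 → t=0.499, apex=0.305, x_land=45.754, impact vy=-2.445
  bounce: vy ← 0.6·2.445 = 1.467
Arc 6: start y=0.000, vy=1.467 → t=0.299, apex=0.110, x_land=47.515, impact vy=-1.467
  bounce: vy ← 0.6·1.467 = 0.880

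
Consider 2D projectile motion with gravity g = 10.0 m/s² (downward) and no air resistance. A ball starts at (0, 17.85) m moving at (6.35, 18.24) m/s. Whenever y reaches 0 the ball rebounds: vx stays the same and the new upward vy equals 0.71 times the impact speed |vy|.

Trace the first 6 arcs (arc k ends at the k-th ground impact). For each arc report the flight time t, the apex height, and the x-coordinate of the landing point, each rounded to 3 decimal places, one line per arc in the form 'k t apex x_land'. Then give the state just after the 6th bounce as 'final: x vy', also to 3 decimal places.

Arc 1: start y=17.850, vy=18.240 → t=4.450, apex=34.485, x_land=28.259, impact vy=-26.262
  bounce: vy ← 0.71·26.262 = 18.646
Arc 2: start y=0.000, vy=18.646 → t=3.729, apex=17.384, x_land=51.939, impact vy=-18.646
  bounce: vy ← 0.71·18.646 = 13.239
Arc 3: start y=0.000, vy=13.239 → t=2.648, apex=8.763, x_land=68.753, impact vy=-13.239
  bounce: vy ← 0.71·13.239 = 9.399
Arc 4: start y=0.000, vy=9.399 → t=1.880, apex=4.418, x_land=80.690, impact vy=-9.399
  bounce: vy ← 0.71·9.399 = 6.674
Arc 5: start y=0.000, vy=6.674 → t=1.335, apex=2.227, x_land=89.165, impact vy=-6.674
  bounce: vy ← 0.71·6.674 = 4.738
Arc 6: start y=0.000, vy=4.738 → t=0.948, apex=1.123, x_land=95.183, impact vy=-4.738
  bounce: vy ← 0.71·4.738 = 3.364

1 4.450 34.485 28.259
2 3.729 17.384 51.939
3 2.648 8.763 68.753
4 1.880 4.418 80.690
5 1.335 2.227 89.165
6 0.948 1.123 95.183
final: 95.183 3.364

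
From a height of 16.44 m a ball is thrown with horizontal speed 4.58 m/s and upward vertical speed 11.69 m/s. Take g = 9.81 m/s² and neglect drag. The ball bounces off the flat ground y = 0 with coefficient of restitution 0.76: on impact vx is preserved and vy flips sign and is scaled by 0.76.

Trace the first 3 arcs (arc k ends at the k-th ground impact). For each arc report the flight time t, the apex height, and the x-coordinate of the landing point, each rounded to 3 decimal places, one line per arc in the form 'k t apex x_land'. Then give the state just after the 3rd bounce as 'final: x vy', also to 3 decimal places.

Arc 1: start y=16.440, vy=11.690 → t=3.376, apex=23.405, x_land=15.462, impact vy=-21.429
  bounce: vy ← 0.76·21.429 = 16.286
Arc 2: start y=0.000, vy=16.286 → t=3.320, apex=13.519, x_land=30.669, impact vy=-16.286
  bounce: vy ← 0.76·16.286 = 12.377
Arc 3: start y=0.000, vy=12.377 → t=2.523, apex=7.808, x_land=42.227, impact vy=-12.377
  bounce: vy ← 0.76·12.377 = 9.407

1 3.376 23.405 15.462
2 3.320 13.519 30.669
3 2.523 7.808 42.227
final: 42.227 9.407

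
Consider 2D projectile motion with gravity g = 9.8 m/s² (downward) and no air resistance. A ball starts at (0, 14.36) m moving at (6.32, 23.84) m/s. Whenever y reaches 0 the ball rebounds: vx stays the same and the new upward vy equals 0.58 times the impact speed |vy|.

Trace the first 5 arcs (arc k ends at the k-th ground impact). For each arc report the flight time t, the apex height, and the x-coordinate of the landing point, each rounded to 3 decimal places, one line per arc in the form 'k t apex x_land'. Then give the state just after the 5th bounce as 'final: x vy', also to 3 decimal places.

Arc 1: start y=14.360, vy=23.840 → t=5.407, apex=43.357, x_land=34.174, impact vy=-29.151
  bounce: vy ← 0.58·29.151 = 16.908
Arc 2: start y=0.000, vy=16.908 → t=3.451, apex=14.585, x_land=55.982, impact vy=-16.908
  bounce: vy ← 0.58·16.908 = 9.807
Arc 3: start y=0.000, vy=9.807 → t=2.001, apex=4.907, x_land=68.630, impact vy=-9.807
  bounce: vy ← 0.58·9.807 = 5.688
Arc 4: start y=0.000, vy=5.688 → t=1.161, apex=1.651, x_land=75.966, impact vy=-5.688
  bounce: vy ← 0.58·5.688 = 3.299
Arc 5: start y=0.000, vy=3.299 → t=0.673, apex=0.555, x_land=80.221, impact vy=-3.299
  bounce: vy ← 0.58·3.299 = 1.913

1 5.407 43.357 34.174
2 3.451 14.585 55.982
3 2.001 4.907 68.630
4 1.161 1.651 75.966
5 0.673 0.555 80.221
final: 80.221 1.913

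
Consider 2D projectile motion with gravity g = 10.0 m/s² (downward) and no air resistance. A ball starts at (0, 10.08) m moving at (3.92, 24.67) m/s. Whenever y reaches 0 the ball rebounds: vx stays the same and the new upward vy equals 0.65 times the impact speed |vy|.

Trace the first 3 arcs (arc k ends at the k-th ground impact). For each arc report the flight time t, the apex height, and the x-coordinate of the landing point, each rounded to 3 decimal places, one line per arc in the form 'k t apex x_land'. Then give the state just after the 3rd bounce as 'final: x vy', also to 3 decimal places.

1 5.313 40.510 20.829
2 3.700 17.116 35.334
3 2.405 7.231 44.762
final: 44.762 7.817

Arc 1: start y=10.080, vy=24.670 → t=5.313, apex=40.510, x_land=20.829, impact vy=-28.464
  bounce: vy ← 0.65·28.464 = 18.502
Arc 2: start y=0.000, vy=18.502 → t=3.700, apex=17.116, x_land=35.334, impact vy=-18.502
  bounce: vy ← 0.65·18.502 = 12.026
Arc 3: start y=0.000, vy=12.026 → t=2.405, apex=7.231, x_land=44.762, impact vy=-12.026
  bounce: vy ← 0.65·12.026 = 7.817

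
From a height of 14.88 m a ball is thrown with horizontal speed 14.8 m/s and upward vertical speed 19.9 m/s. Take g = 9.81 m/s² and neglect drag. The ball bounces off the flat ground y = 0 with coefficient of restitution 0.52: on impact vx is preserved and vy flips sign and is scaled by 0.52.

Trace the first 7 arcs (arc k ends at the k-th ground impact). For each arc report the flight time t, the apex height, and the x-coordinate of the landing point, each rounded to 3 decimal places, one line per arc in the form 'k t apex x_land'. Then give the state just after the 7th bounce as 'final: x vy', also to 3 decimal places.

1 4.702 35.064 69.593
2 2.781 9.481 110.747
3 1.446 2.564 132.146
4 0.752 0.693 143.274
5 0.391 0.187 149.061
6 0.203 0.051 152.070
7 0.106 0.014 153.634
final: 153.634 0.270

Arc 1: start y=14.880, vy=19.900 → t=4.702, apex=35.064, x_land=69.593, impact vy=-26.229
  bounce: vy ← 0.52·26.229 = 13.639
Arc 2: start y=0.000, vy=13.639 → t=2.781, apex=9.481, x_land=110.747, impact vy=-13.639
  bounce: vy ← 0.52·13.639 = 7.092
Arc 3: start y=0.000, vy=7.092 → t=1.446, apex=2.564, x_land=132.146, impact vy=-7.092
  bounce: vy ← 0.52·7.092 = 3.688
Arc 4: start y=0.000, vy=3.688 → t=0.752, apex=0.693, x_land=143.274, impact vy=-3.688
  bounce: vy ← 0.52·3.688 = 1.918
Arc 5: start y=0.000, vy=1.918 → t=0.391, apex=0.187, x_land=149.061, impact vy=-1.918
  bounce: vy ← 0.52·1.918 = 0.997
Arc 6: start y=0.000, vy=0.997 → t=0.203, apex=0.051, x_land=152.070, impact vy=-0.997
  bounce: vy ← 0.52·0.997 = 0.519
Arc 7: start y=0.000, vy=0.519 → t=0.106, apex=0.014, x_land=153.634, impact vy=-0.519
  bounce: vy ← 0.52·0.519 = 0.270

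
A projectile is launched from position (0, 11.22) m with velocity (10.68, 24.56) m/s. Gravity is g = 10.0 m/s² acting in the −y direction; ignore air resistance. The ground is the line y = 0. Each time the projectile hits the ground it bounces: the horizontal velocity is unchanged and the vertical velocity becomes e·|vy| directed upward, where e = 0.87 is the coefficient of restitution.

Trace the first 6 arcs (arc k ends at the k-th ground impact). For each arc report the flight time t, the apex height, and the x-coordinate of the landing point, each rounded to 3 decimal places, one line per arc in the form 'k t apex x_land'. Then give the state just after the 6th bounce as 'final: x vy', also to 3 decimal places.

1 5.333 41.380 56.954
2 5.006 31.320 110.414
3 4.355 23.706 156.924
4 3.789 17.943 197.388
5 3.296 13.581 232.592
6 2.868 10.280 263.219
final: 263.219 12.475

Arc 1: start y=11.220, vy=24.560 → t=5.333, apex=41.380, x_land=56.954, impact vy=-28.768
  bounce: vy ← 0.87·28.768 = 25.028
Arc 2: start y=0.000, vy=25.028 → t=5.006, apex=31.320, x_land=110.414, impact vy=-25.028
  bounce: vy ← 0.87·25.028 = 21.774
Arc 3: start y=0.000, vy=21.774 → t=4.355, apex=23.706, x_land=156.924, impact vy=-21.774
  bounce: vy ← 0.87·21.774 = 18.944
Arc 4: start y=0.000, vy=18.944 → t=3.789, apex=17.943, x_land=197.388, impact vy=-18.944
  bounce: vy ← 0.87·18.944 = 16.481
Arc 5: start y=0.000, vy=16.481 → t=3.296, apex=13.581, x_land=232.592, impact vy=-16.481
  bounce: vy ← 0.87·16.481 = 14.339
Arc 6: start y=0.000, vy=14.339 → t=2.868, apex=10.280, x_land=263.219, impact vy=-14.339
  bounce: vy ← 0.87·14.339 = 12.475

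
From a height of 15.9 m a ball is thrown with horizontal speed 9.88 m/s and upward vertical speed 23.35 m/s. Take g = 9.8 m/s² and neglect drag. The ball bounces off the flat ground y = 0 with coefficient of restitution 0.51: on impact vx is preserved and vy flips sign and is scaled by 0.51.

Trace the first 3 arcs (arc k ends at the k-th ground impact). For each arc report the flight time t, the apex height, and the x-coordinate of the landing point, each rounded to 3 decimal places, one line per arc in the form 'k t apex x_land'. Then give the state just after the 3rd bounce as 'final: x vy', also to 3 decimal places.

1 5.370 43.717 53.052
2 3.047 11.371 83.153
3 1.554 2.958 98.505
final: 98.505 3.883

Arc 1: start y=15.900, vy=23.350 → t=5.370, apex=43.717, x_land=53.052, impact vy=-29.272
  bounce: vy ← 0.51·29.272 = 14.929
Arc 2: start y=0.000, vy=14.929 → t=3.047, apex=11.371, x_land=83.153, impact vy=-14.929
  bounce: vy ← 0.51·14.929 = 7.614
Arc 3: start y=0.000, vy=7.614 → t=1.554, apex=2.958, x_land=98.505, impact vy=-7.614
  bounce: vy ← 0.51·7.614 = 3.883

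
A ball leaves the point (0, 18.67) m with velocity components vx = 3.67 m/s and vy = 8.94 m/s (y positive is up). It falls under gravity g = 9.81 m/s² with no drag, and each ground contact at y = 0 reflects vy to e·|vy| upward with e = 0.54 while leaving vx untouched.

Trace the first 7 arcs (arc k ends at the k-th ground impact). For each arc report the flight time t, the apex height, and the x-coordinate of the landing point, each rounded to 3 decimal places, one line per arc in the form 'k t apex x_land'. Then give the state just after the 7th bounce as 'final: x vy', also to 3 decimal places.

1 3.065 22.744 11.247
2 2.326 6.632 19.782
3 1.256 1.934 24.391
4 0.678 0.564 26.880
5 0.366 0.164 28.224
6 0.198 0.048 28.949
7 0.107 0.014 29.341
final: 29.341 0.283

Arc 1: start y=18.670, vy=8.940 → t=3.065, apex=22.744, x_land=11.247, impact vy=-21.124
  bounce: vy ← 0.54·21.124 = 11.407
Arc 2: start y=0.000, vy=11.407 → t=2.326, apex=6.632, x_land=19.782, impact vy=-11.407
  bounce: vy ← 0.54·11.407 = 6.160
Arc 3: start y=0.000, vy=6.160 → t=1.256, apex=1.934, x_land=24.391, impact vy=-6.160
  bounce: vy ← 0.54·6.160 = 3.326
Arc 4: start y=0.000, vy=3.326 → t=0.678, apex=0.564, x_land=26.880, impact vy=-3.326
  bounce: vy ← 0.54·3.326 = 1.796
Arc 5: start y=0.000, vy=1.796 → t=0.366, apex=0.164, x_land=28.224, impact vy=-1.796
  bounce: vy ← 0.54·1.796 = 0.970
Arc 6: start y=0.000, vy=0.970 → t=0.198, apex=0.048, x_land=28.949, impact vy=-0.970
  bounce: vy ← 0.54·0.970 = 0.524
Arc 7: start y=0.000, vy=0.524 → t=0.107, apex=0.014, x_land=29.341, impact vy=-0.524
  bounce: vy ← 0.54·0.524 = 0.283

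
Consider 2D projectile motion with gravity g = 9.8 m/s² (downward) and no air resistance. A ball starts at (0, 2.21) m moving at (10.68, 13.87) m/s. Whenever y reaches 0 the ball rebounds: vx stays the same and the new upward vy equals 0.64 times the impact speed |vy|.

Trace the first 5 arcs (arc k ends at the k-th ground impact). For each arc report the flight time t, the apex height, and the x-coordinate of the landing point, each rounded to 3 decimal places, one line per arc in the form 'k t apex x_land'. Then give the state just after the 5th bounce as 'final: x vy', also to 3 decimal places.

1 2.982 12.025 31.846
2 2.005 4.926 53.262
3 1.283 2.017 66.968
4 0.821 0.826 75.740
5 0.526 0.338 81.354
final: 81.354 1.648

Arc 1: start y=2.210, vy=13.870 → t=2.982, apex=12.025, x_land=31.846, impact vy=-15.352
  bounce: vy ← 0.64·15.352 = 9.825
Arc 2: start y=0.000, vy=9.825 → t=2.005, apex=4.926, x_land=53.262, impact vy=-9.825
  bounce: vy ← 0.64·9.825 = 6.288
Arc 3: start y=0.000, vy=6.288 → t=1.283, apex=2.017, x_land=66.968, impact vy=-6.288
  bounce: vy ← 0.64·6.288 = 4.025
Arc 4: start y=0.000, vy=4.025 → t=0.821, apex=0.826, x_land=75.740, impact vy=-4.025
  bounce: vy ← 0.64·4.025 = 2.576
Arc 5: start y=0.000, vy=2.576 → t=0.526, apex=0.338, x_land=81.354, impact vy=-2.576
  bounce: vy ← 0.64·2.576 = 1.648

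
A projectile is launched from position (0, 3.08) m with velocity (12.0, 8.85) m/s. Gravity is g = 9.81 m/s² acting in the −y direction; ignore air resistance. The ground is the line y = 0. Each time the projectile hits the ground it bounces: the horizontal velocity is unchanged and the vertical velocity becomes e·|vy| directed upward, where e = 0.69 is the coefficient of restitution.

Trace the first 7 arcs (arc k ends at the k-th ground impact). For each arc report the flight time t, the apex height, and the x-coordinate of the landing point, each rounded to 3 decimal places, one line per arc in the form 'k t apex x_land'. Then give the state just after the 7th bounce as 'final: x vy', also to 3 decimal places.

1 2.103 7.072 25.235
2 1.657 3.367 45.119
3 1.143 1.603 58.839
4 0.789 0.763 68.306
5 0.544 0.363 74.838
6 0.376 0.173 79.345
7 0.259 0.082 82.455
final: 82.455 0.877

Arc 1: start y=3.080, vy=8.850 → t=2.103, apex=7.072, x_land=25.235, impact vy=-11.779
  bounce: vy ← 0.69·11.779 = 8.128
Arc 2: start y=0.000, vy=8.128 → t=1.657, apex=3.367, x_land=45.119, impact vy=-8.128
  bounce: vy ← 0.69·8.128 = 5.608
Arc 3: start y=0.000, vy=5.608 → t=1.143, apex=1.603, x_land=58.839, impact vy=-5.608
  bounce: vy ← 0.69·5.608 = 3.870
Arc 4: start y=0.000, vy=3.870 → t=0.789, apex=0.763, x_land=68.306, impact vy=-3.870
  bounce: vy ← 0.69·3.870 = 2.670
Arc 5: start y=0.000, vy=2.670 → t=0.544, apex=0.363, x_land=74.838, impact vy=-2.670
  bounce: vy ← 0.69·2.670 = 1.842
Arc 6: start y=0.000, vy=1.842 → t=0.376, apex=0.173, x_land=79.345, impact vy=-1.842
  bounce: vy ← 0.69·1.842 = 1.271
Arc 7: start y=0.000, vy=1.271 → t=0.259, apex=0.082, x_land=82.455, impact vy=-1.271
  bounce: vy ← 0.69·1.271 = 0.877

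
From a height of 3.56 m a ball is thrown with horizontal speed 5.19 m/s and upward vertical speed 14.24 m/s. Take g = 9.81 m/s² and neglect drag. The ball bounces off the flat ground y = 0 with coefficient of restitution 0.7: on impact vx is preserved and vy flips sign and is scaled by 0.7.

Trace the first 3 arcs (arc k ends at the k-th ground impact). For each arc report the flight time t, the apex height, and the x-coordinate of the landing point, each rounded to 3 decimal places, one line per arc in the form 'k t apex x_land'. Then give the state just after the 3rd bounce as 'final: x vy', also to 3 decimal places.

Arc 1: start y=3.560, vy=14.240 → t=3.135, apex=13.895, x_land=16.269, impact vy=-16.511
  bounce: vy ← 0.7·16.511 = 11.558
Arc 2: start y=0.000, vy=11.558 → t=2.356, apex=6.809, x_land=28.499, impact vy=-11.558
  bounce: vy ← 0.7·11.558 = 8.091
Arc 3: start y=0.000, vy=8.091 → t=1.649, apex=3.336, x_land=37.059, impact vy=-8.091
  bounce: vy ← 0.7·8.091 = 5.663

1 3.135 13.895 16.269
2 2.356 6.809 28.499
3 1.649 3.336 37.059
final: 37.059 5.663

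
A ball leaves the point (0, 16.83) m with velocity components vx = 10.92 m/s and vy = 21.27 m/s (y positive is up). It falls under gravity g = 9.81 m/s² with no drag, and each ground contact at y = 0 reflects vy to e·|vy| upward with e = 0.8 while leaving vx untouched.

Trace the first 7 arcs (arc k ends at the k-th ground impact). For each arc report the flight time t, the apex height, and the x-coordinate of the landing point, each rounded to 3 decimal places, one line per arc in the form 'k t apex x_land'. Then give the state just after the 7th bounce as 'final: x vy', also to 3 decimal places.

Arc 1: start y=16.830, vy=21.270 → t=5.020, apex=39.889, x_land=54.817, impact vy=-27.975
  bounce: vy ← 0.8·27.975 = 22.380
Arc 2: start y=0.000, vy=22.380 → t=4.563, apex=25.529, x_land=104.643, impact vy=-22.380
  bounce: vy ← 0.8·22.380 = 17.904
Arc 3: start y=0.000, vy=17.904 → t=3.650, apex=16.338, x_land=144.503, impact vy=-17.904
  bounce: vy ← 0.8·17.904 = 14.323
Arc 4: start y=0.000, vy=14.323 → t=2.920, apex=10.457, x_land=176.391, impact vy=-14.323
  bounce: vy ← 0.8·14.323 = 11.459
Arc 5: start y=0.000, vy=11.459 → t=2.336, apex=6.692, x_land=201.901, impact vy=-11.459
  bounce: vy ← 0.8·11.459 = 9.167
Arc 6: start y=0.000, vy=9.167 → t=1.869, apex=4.283, x_land=222.310, impact vy=-9.167
  bounce: vy ← 0.8·9.167 = 7.334
Arc 7: start y=0.000, vy=7.334 → t=1.495, apex=2.741, x_land=238.636, impact vy=-7.334
  bounce: vy ← 0.8·7.334 = 5.867

1 5.020 39.889 54.817
2 4.563 25.529 104.643
3 3.650 16.338 144.503
4 2.920 10.457 176.391
5 2.336 6.692 201.901
6 1.869 4.283 222.310
7 1.495 2.741 238.636
final: 238.636 5.867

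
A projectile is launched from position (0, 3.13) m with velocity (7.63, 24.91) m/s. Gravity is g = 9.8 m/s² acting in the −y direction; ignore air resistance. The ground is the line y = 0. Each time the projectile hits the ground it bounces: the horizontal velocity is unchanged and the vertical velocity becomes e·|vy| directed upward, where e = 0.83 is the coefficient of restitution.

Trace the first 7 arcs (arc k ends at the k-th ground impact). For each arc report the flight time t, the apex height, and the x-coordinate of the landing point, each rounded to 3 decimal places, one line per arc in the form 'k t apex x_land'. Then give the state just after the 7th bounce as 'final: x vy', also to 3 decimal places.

1 5.206 34.789 39.725
2 4.423 23.966 73.473
3 3.671 16.510 101.484
4 3.047 11.374 124.733
5 2.529 7.835 144.030
6 2.099 5.398 160.047
7 1.742 3.719 173.340
final: 173.340 7.086

Arc 1: start y=3.130, vy=24.910 → t=5.206, apex=34.789, x_land=39.725, impact vy=-26.112
  bounce: vy ← 0.83·26.112 = 21.673
Arc 2: start y=0.000, vy=21.673 → t=4.423, apex=23.966, x_land=73.473, impact vy=-21.673
  bounce: vy ← 0.83·21.673 = 17.989
Arc 3: start y=0.000, vy=17.989 → t=3.671, apex=16.510, x_land=101.484, impact vy=-17.989
  bounce: vy ← 0.83·17.989 = 14.931
Arc 4: start y=0.000, vy=14.931 → t=3.047, apex=11.374, x_land=124.733, impact vy=-14.931
  bounce: vy ← 0.83·14.931 = 12.392
Arc 5: start y=0.000, vy=12.392 → t=2.529, apex=7.835, x_land=144.030, impact vy=-12.392
  bounce: vy ← 0.83·12.392 = 10.286
Arc 6: start y=0.000, vy=10.286 → t=2.099, apex=5.398, x_land=160.047, impact vy=-10.286
  bounce: vy ← 0.83·10.286 = 8.537
Arc 7: start y=0.000, vy=8.537 → t=1.742, apex=3.719, x_land=173.340, impact vy=-8.537
  bounce: vy ← 0.83·8.537 = 7.086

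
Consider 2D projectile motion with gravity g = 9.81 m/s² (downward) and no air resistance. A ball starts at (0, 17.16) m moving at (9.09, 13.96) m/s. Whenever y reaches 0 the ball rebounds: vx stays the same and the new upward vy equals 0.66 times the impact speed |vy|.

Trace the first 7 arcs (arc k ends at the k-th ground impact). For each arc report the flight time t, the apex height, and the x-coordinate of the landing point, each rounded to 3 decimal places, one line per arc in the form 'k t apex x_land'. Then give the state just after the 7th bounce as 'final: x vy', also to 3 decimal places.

1 3.773 27.093 34.299
2 3.102 11.802 62.499
3 2.048 5.141 81.110
4 1.351 2.239 93.394
5 0.892 0.975 101.502
6 0.589 0.425 106.852
7 0.389 0.185 110.384
final: 110.384 1.258

Arc 1: start y=17.160, vy=13.960 → t=3.773, apex=27.093, x_land=34.299, impact vy=-23.056
  bounce: vy ← 0.66·23.056 = 15.217
Arc 2: start y=0.000, vy=15.217 → t=3.102, apex=11.802, x_land=62.499, impact vy=-15.217
  bounce: vy ← 0.66·15.217 = 10.043
Arc 3: start y=0.000, vy=10.043 → t=2.048, apex=5.141, x_land=81.110, impact vy=-10.043
  bounce: vy ← 0.66·10.043 = 6.628
Arc 4: start y=0.000, vy=6.628 → t=1.351, apex=2.239, x_land=93.394, impact vy=-6.628
  bounce: vy ← 0.66·6.628 = 4.375
Arc 5: start y=0.000, vy=4.375 → t=0.892, apex=0.975, x_land=101.502, impact vy=-4.375
  bounce: vy ← 0.66·4.375 = 2.887
Arc 6: start y=0.000, vy=2.887 → t=0.589, apex=0.425, x_land=106.852, impact vy=-2.887
  bounce: vy ← 0.66·2.887 = 1.906
Arc 7: start y=0.000, vy=1.906 → t=0.389, apex=0.185, x_land=110.384, impact vy=-1.906
  bounce: vy ← 0.66·1.906 = 1.258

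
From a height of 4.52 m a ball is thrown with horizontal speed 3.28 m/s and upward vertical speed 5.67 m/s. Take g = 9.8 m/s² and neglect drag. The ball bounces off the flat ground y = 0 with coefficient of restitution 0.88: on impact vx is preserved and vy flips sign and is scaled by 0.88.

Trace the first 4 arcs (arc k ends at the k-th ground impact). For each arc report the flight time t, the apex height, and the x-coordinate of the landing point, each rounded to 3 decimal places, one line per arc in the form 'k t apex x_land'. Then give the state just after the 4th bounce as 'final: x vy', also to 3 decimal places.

Arc 1: start y=4.520, vy=5.670 → t=1.700, apex=6.160, x_land=5.575, impact vy=-10.988
  bounce: vy ← 0.88·10.988 = 9.670
Arc 2: start y=0.000, vy=9.670 → t=1.973, apex=4.770, x_land=12.048, impact vy=-9.670
  bounce: vy ← 0.88·9.670 = 8.509
Arc 3: start y=0.000, vy=8.509 → t=1.737, apex=3.694, x_land=17.744, impact vy=-8.509
  bounce: vy ← 0.88·8.509 = 7.488
Arc 4: start y=0.000, vy=7.488 → t=1.528, apex=2.861, x_land=22.757, impact vy=-7.488
  bounce: vy ← 0.88·7.488 = 6.590

1 1.700 6.160 5.575
2 1.973 4.770 12.048
3 1.737 3.694 17.744
4 1.528 2.861 22.757
final: 22.757 6.590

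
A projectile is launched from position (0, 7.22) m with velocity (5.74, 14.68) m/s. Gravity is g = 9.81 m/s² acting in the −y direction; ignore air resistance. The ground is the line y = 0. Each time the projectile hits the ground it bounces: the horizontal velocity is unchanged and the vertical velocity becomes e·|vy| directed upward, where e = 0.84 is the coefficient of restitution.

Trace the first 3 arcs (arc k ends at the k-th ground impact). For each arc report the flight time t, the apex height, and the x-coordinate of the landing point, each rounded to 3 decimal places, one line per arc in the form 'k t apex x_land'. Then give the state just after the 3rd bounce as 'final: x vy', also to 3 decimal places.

1 3.423 18.204 19.647
2 3.236 12.845 38.225
3 2.719 9.063 53.830
final: 53.830 11.201

Arc 1: start y=7.220, vy=14.680 → t=3.423, apex=18.204, x_land=19.647, impact vy=-18.899
  bounce: vy ← 0.84·18.899 = 15.875
Arc 2: start y=0.000, vy=15.875 → t=3.236, apex=12.845, x_land=38.225, impact vy=-15.875
  bounce: vy ← 0.84·15.875 = 13.335
Arc 3: start y=0.000, vy=13.335 → t=2.719, apex=9.063, x_land=53.830, impact vy=-13.335
  bounce: vy ← 0.84·13.335 = 11.201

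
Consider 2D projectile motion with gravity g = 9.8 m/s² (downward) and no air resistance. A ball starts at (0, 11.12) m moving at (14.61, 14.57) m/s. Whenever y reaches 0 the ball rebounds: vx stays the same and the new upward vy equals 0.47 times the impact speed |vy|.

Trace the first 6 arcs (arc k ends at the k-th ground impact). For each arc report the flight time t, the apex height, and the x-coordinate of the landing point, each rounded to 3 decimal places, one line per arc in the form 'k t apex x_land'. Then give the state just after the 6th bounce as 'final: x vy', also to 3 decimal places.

1 3.603 21.951 52.644
2 1.990 4.849 81.711
3 0.935 1.071 95.373
4 0.439 0.237 101.794
5 0.207 0.052 104.812
6 0.097 0.012 106.230
final: 106.230 0.224

Arc 1: start y=11.120, vy=14.570 → t=3.603, apex=21.951, x_land=52.644, impact vy=-20.742
  bounce: vy ← 0.47·20.742 = 9.749
Arc 2: start y=0.000, vy=9.749 → t=1.990, apex=4.849, x_land=81.711, impact vy=-9.749
  bounce: vy ← 0.47·9.749 = 4.582
Arc 3: start y=0.000, vy=4.582 → t=0.935, apex=1.071, x_land=95.373, impact vy=-4.582
  bounce: vy ← 0.47·4.582 = 2.154
Arc 4: start y=0.000, vy=2.154 → t=0.439, apex=0.237, x_land=101.794, impact vy=-2.154
  bounce: vy ← 0.47·2.154 = 1.012
Arc 5: start y=0.000, vy=1.012 → t=0.207, apex=0.052, x_land=104.812, impact vy=-1.012
  bounce: vy ← 0.47·1.012 = 0.476
Arc 6: start y=0.000, vy=0.476 → t=0.097, apex=0.012, x_land=106.230, impact vy=-0.476
  bounce: vy ← 0.47·0.476 = 0.224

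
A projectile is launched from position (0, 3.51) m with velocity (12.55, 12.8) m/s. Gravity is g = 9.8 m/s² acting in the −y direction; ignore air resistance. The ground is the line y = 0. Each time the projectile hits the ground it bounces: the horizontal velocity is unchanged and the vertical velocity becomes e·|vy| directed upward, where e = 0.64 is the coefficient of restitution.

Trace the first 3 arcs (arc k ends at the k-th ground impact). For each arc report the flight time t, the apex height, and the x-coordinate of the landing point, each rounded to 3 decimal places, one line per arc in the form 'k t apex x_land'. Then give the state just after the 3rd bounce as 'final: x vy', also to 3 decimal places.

1 2.862 11.869 35.924
2 1.992 4.862 60.926
3 1.275 1.991 76.927
final: 76.927 3.998

Arc 1: start y=3.510, vy=12.800 → t=2.862, apex=11.869, x_land=35.924, impact vy=-15.252
  bounce: vy ← 0.64·15.252 = 9.762
Arc 2: start y=0.000, vy=9.762 → t=1.992, apex=4.862, x_land=60.926, impact vy=-9.762
  bounce: vy ← 0.64·9.762 = 6.247
Arc 3: start y=0.000, vy=6.247 → t=1.275, apex=1.991, x_land=76.927, impact vy=-6.247
  bounce: vy ← 0.64·6.247 = 3.998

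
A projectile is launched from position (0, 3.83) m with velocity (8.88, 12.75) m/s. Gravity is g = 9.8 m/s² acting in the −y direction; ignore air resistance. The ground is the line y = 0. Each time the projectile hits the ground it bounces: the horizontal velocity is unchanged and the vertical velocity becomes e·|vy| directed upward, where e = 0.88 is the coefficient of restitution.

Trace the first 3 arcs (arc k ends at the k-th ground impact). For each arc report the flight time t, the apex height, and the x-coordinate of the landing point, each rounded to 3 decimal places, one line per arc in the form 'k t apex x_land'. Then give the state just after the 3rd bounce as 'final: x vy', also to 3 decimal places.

1 2.874 12.124 25.521
2 2.768 9.389 50.105
3 2.436 7.271 71.739
final: 71.739 10.505

Arc 1: start y=3.830, vy=12.750 → t=2.874, apex=12.124, x_land=25.521, impact vy=-15.415
  bounce: vy ← 0.88·15.415 = 13.565
Arc 2: start y=0.000, vy=13.565 → t=2.768, apex=9.389, x_land=50.105, impact vy=-13.565
  bounce: vy ← 0.88·13.565 = 11.938
Arc 3: start y=0.000, vy=11.938 → t=2.436, apex=7.271, x_land=71.739, impact vy=-11.938
  bounce: vy ← 0.88·11.938 = 10.505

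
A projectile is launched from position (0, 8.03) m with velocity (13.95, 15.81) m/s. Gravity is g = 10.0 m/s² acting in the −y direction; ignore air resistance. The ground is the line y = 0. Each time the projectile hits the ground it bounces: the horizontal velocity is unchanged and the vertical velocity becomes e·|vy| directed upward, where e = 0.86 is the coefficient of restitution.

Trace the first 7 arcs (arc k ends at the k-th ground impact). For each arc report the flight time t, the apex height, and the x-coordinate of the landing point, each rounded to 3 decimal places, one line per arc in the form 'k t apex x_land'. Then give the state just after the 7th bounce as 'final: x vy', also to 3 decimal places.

1 3.607 20.528 50.321
2 3.485 15.182 98.938
3 2.997 11.229 140.748
4 2.578 8.305 176.706
5 2.217 6.142 207.629
6 1.906 4.543 234.223
7 1.639 3.360 257.094
final: 257.094 7.050

Arc 1: start y=8.030, vy=15.810 → t=3.607, apex=20.528, x_land=50.321, impact vy=-20.262
  bounce: vy ← 0.86·20.262 = 17.425
Arc 2: start y=0.000, vy=17.425 → t=3.485, apex=15.182, x_land=98.938, impact vy=-17.425
  bounce: vy ← 0.86·17.425 = 14.986
Arc 3: start y=0.000, vy=14.986 → t=2.997, apex=11.229, x_land=140.748, impact vy=-14.986
  bounce: vy ← 0.86·14.986 = 12.888
Arc 4: start y=0.000, vy=12.888 → t=2.578, apex=8.305, x_land=176.706, impact vy=-12.888
  bounce: vy ← 0.86·12.888 = 11.084
Arc 5: start y=0.000, vy=11.084 → t=2.217, apex=6.142, x_land=207.629, impact vy=-11.084
  bounce: vy ← 0.86·11.084 = 9.532
Arc 6: start y=0.000, vy=9.532 → t=1.906, apex=4.543, x_land=234.223, impact vy=-9.532
  bounce: vy ← 0.86·9.532 = 8.197
Arc 7: start y=0.000, vy=8.197 → t=1.639, apex=3.360, x_land=257.094, impact vy=-8.197
  bounce: vy ← 0.86·8.197 = 7.050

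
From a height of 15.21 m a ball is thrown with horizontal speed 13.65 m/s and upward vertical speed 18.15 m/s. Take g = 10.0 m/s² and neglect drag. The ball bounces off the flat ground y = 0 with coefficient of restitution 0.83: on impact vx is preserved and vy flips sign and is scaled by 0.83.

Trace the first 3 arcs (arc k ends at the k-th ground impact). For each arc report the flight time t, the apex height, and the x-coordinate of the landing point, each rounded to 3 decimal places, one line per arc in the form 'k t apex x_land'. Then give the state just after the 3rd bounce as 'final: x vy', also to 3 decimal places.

Arc 1: start y=15.210, vy=18.150 → t=4.332, apex=31.681, x_land=59.134, impact vy=-25.172
  bounce: vy ← 0.83·25.172 = 20.893
Arc 2: start y=0.000, vy=20.893 → t=4.179, apex=21.825, x_land=116.171, impact vy=-20.893
  bounce: vy ← 0.83·20.893 = 17.341
Arc 3: start y=0.000, vy=17.341 → t=3.468, apex=15.035, x_land=163.512, impact vy=-17.341
  bounce: vy ← 0.83·17.341 = 14.393

1 4.332 31.681 59.134
2 4.179 21.825 116.171
3 3.468 15.035 163.512
final: 163.512 14.393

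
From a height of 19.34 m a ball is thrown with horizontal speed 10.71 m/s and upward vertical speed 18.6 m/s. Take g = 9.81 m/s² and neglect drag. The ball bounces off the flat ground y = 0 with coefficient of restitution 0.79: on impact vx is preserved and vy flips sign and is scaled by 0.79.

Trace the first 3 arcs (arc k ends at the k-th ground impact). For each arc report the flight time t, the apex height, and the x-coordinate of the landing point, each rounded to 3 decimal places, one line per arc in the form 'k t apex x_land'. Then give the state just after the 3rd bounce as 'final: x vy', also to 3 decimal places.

Arc 1: start y=19.340, vy=18.600 → t=4.642, apex=36.973, x_land=49.711, impact vy=-26.933
  bounce: vy ← 0.79·26.933 = 21.277
Arc 2: start y=0.000, vy=21.277 → t=4.338, apex=23.075, x_land=96.170, impact vy=-21.277
  bounce: vy ← 0.79·21.277 = 16.809
Arc 3: start y=0.000, vy=16.809 → t=3.427, apex=14.401, x_land=132.872, impact vy=-16.809
  bounce: vy ← 0.79·16.809 = 13.279

1 4.642 36.973 49.711
2 4.338 23.075 96.170
3 3.427 14.401 132.872
final: 132.872 13.279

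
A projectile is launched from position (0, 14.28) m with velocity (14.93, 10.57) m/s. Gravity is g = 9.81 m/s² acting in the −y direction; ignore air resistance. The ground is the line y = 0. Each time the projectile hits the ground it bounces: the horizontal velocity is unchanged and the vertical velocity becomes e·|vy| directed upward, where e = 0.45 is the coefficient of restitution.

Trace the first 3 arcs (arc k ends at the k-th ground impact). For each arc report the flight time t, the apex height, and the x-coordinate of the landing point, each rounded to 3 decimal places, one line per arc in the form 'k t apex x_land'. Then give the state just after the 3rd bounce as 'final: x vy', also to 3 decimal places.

1 3.095 19.974 46.215
2 1.816 4.045 73.331
3 0.817 0.819 85.533
final: 85.533 1.804

Arc 1: start y=14.280, vy=10.570 → t=3.095, apex=19.974, x_land=46.215, impact vy=-19.796
  bounce: vy ← 0.45·19.796 = 8.908
Arc 2: start y=0.000, vy=8.908 → t=1.816, apex=4.045, x_land=73.331, impact vy=-8.908
  bounce: vy ← 0.45·8.908 = 4.009
Arc 3: start y=0.000, vy=4.009 → t=0.817, apex=0.819, x_land=85.533, impact vy=-4.009
  bounce: vy ← 0.45·4.009 = 1.804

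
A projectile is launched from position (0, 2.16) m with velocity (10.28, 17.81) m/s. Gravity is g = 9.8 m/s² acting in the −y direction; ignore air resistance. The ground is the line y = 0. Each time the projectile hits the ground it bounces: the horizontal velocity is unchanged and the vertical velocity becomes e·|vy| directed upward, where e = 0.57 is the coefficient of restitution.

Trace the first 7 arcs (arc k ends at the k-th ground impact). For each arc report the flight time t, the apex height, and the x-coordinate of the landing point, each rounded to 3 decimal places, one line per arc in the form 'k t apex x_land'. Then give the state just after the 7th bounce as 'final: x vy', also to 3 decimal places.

Arc 1: start y=2.160, vy=17.810 → t=3.752, apex=18.343, x_land=38.572, impact vy=-18.961
  bounce: vy ← 0.57·18.961 = 10.808
Arc 2: start y=0.000, vy=10.808 → t=2.206, apex=5.960, x_land=61.247, impact vy=-10.808
  bounce: vy ← 0.57·10.808 = 6.161
Arc 3: start y=0.000, vy=6.161 → t=1.257, apex=1.936, x_land=74.172, impact vy=-6.161
  bounce: vy ← 0.57·6.161 = 3.512
Arc 4: start y=0.000, vy=3.512 → t=0.717, apex=0.629, x_land=81.539, impact vy=-3.512
  bounce: vy ← 0.57·3.512 = 2.002
Arc 5: start y=0.000, vy=2.002 → t=0.408, apex=0.204, x_land=85.738, impact vy=-2.002
  bounce: vy ← 0.57·2.002 = 1.141
Arc 6: start y=0.000, vy=1.141 → t=0.233, apex=0.066, x_land=88.131, impact vy=-1.141
  bounce: vy ← 0.57·1.141 = 0.650
Arc 7: start y=0.000, vy=0.650 → t=0.133, apex=0.022, x_land=89.496, impact vy=-0.650
  bounce: vy ← 0.57·0.650 = 0.371

1 3.752 18.343 38.572
2 2.206 5.960 61.247
3 1.257 1.936 74.172
4 0.717 0.629 81.539
5 0.408 0.204 85.738
6 0.233 0.066 88.131
7 0.133 0.022 89.496
final: 89.496 0.371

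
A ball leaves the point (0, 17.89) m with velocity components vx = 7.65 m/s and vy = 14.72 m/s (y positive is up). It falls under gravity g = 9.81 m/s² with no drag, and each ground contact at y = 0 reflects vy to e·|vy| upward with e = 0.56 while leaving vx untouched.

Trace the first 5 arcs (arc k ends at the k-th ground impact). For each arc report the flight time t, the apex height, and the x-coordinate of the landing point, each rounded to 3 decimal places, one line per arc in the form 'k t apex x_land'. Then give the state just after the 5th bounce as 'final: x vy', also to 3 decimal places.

Arc 1: start y=17.890, vy=14.720 → t=3.929, apex=28.934, x_land=30.059, impact vy=-23.826
  bounce: vy ← 0.56·23.826 = 13.343
Arc 2: start y=0.000, vy=13.343 → t=2.720, apex=9.074, x_land=50.868, impact vy=-13.343
  bounce: vy ← 0.56·13.343 = 7.472
Arc 3: start y=0.000, vy=7.472 → t=1.523, apex=2.845, x_land=62.522, impact vy=-7.472
  bounce: vy ← 0.56·7.472 = 4.184
Arc 4: start y=0.000, vy=4.184 → t=0.853, apex=0.892, x_land=69.048, impact vy=-4.184
  bounce: vy ← 0.56·4.184 = 2.343
Arc 5: start y=0.000, vy=2.343 → t=0.478, apex=0.280, x_land=72.702, impact vy=-2.343
  bounce: vy ← 0.56·2.343 = 1.312

1 3.929 28.934 30.059
2 2.720 9.074 50.868
3 1.523 2.845 62.522
4 0.853 0.892 69.048
5 0.478 0.280 72.702
final: 72.702 1.312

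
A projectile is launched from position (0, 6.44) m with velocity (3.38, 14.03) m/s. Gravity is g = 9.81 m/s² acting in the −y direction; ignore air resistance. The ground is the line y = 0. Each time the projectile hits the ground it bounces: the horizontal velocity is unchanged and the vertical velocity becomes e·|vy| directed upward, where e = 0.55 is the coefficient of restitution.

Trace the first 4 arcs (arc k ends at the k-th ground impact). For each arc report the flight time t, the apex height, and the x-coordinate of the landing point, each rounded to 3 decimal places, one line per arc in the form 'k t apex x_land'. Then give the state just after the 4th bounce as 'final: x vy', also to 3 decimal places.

Arc 1: start y=6.440, vy=14.030 → t=3.263, apex=16.473, x_land=11.028, impact vy=-17.978
  bounce: vy ← 0.55·17.978 = 9.888
Arc 2: start y=0.000, vy=9.888 → t=2.016, apex=4.983, x_land=17.842, impact vy=-9.888
  bounce: vy ← 0.55·9.888 = 5.438
Arc 3: start y=0.000, vy=5.438 → t=1.109, apex=1.507, x_land=21.589, impact vy=-5.438
  bounce: vy ← 0.55·5.438 = 2.991
Arc 4: start y=0.000, vy=2.991 → t=0.610, apex=0.456, x_land=23.650, impact vy=-2.991
  bounce: vy ← 0.55·2.991 = 1.645

1 3.263 16.473 11.028
2 2.016 4.983 17.842
3 1.109 1.507 21.589
4 0.610 0.456 23.650
final: 23.650 1.645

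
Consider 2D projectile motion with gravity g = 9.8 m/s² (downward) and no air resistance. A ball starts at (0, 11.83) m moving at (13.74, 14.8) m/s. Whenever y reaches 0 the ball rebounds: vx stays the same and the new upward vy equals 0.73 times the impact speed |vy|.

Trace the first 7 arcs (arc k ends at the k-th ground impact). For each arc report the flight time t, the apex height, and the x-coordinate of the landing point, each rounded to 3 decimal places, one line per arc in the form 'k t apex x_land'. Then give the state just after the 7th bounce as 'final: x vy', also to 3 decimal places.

Arc 1: start y=11.830, vy=14.800 → t=3.677, apex=23.006, x_land=50.522, impact vy=-21.235
  bounce: vy ← 0.73·21.235 = 15.501
Arc 2: start y=0.000, vy=15.501 → t=3.164, apex=12.260, x_land=93.989, impact vy=-15.501
  bounce: vy ← 0.73·15.501 = 11.316
Arc 3: start y=0.000, vy=11.316 → t=2.309, apex=6.533, x_land=125.720, impact vy=-11.316
  bounce: vy ← 0.73·11.316 = 8.261
Arc 4: start y=0.000, vy=8.261 → t=1.686, apex=3.482, x_land=148.883, impact vy=-8.261
  bounce: vy ← 0.73·8.261 = 6.030
Arc 5: start y=0.000, vy=6.030 → t=1.231, apex=1.855, x_land=165.792, impact vy=-6.030
  bounce: vy ← 0.73·6.030 = 4.402
Arc 6: start y=0.000, vy=4.402 → t=0.898, apex=0.989, x_land=178.136, impact vy=-4.402
  bounce: vy ← 0.73·4.402 = 3.214
Arc 7: start y=0.000, vy=3.214 → t=0.656, apex=0.527, x_land=187.147, impact vy=-3.214
  bounce: vy ← 0.73·3.214 = 2.346

1 3.677 23.006 50.522
2 3.164 12.260 93.989
3 2.309 6.533 125.720
4 1.686 3.482 148.883
5 1.231 1.855 165.792
6 0.898 0.989 178.136
7 0.656 0.527 187.147
final: 187.147 2.346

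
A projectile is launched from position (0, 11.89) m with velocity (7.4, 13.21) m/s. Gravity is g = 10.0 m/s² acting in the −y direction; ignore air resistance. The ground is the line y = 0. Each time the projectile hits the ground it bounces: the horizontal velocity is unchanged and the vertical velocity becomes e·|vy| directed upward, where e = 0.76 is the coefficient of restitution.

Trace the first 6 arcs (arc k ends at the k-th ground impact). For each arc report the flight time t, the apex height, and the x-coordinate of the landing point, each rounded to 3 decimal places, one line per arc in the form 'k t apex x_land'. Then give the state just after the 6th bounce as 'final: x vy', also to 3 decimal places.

1 3.352 20.615 24.801
2 3.086 11.907 47.641
3 2.346 6.878 64.999
4 1.783 3.973 78.191
5 1.355 2.295 88.217
6 1.030 1.325 95.836
final: 95.836 3.913

Arc 1: start y=11.890, vy=13.210 → t=3.352, apex=20.615, x_land=24.801, impact vy=-20.305
  bounce: vy ← 0.76·20.305 = 15.432
Arc 2: start y=0.000, vy=15.432 → t=3.086, apex=11.907, x_land=47.641, impact vy=-15.432
  bounce: vy ← 0.76·15.432 = 11.728
Arc 3: start y=0.000, vy=11.728 → t=2.346, apex=6.878, x_land=64.999, impact vy=-11.728
  bounce: vy ← 0.76·11.728 = 8.914
Arc 4: start y=0.000, vy=8.914 → t=1.783, apex=3.973, x_land=78.191, impact vy=-8.914
  bounce: vy ← 0.76·8.914 = 6.774
Arc 5: start y=0.000, vy=6.774 → t=1.355, apex=2.295, x_land=88.217, impact vy=-6.774
  bounce: vy ← 0.76·6.774 = 5.148
Arc 6: start y=0.000, vy=5.148 → t=1.030, apex=1.325, x_land=95.836, impact vy=-5.148
  bounce: vy ← 0.76·5.148 = 3.913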